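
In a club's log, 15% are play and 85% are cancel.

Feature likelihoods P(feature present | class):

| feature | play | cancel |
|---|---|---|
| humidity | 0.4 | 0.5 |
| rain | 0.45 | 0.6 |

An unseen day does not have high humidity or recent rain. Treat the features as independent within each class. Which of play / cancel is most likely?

cancel

play: 0.15 × (1−0.4) × (1−0.45) = 0.0495
cancel: 0.85 × (1−0.5) × (1−0.6) = 0.17
Highest score → cancel.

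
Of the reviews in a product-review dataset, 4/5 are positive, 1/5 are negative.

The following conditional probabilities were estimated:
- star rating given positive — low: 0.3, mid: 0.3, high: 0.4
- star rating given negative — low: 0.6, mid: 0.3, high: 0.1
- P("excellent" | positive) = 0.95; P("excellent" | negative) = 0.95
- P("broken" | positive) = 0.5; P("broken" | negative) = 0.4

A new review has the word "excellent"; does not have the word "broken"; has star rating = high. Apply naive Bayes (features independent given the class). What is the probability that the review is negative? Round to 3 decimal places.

positive: 0.8 × 0.4 × 0.95 × (1−0.5) = 0.152
negative: 0.2 × 0.1 × 0.95 × (1−0.4) = 0.0114
P(negative | x) = 0.0114 / 0.1634 ≈ 0.070

0.070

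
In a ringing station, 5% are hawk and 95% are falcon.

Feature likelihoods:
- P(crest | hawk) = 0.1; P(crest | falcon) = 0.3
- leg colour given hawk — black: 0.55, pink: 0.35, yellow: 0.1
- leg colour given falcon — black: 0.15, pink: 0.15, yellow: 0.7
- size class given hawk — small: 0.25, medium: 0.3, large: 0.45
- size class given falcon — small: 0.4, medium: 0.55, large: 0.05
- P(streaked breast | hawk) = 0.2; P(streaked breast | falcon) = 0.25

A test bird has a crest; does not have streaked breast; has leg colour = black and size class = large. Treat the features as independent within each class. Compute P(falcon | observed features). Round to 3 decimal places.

0.618

hawk: 0.05 × 0.1 × 0.55 × 0.45 × (1−0.2) = 0.00099
falcon: 0.95 × 0.3 × 0.15 × 0.05 × (1−0.25) = 0.001603125
P(falcon | x) = 0.001603125 / 0.002593125 ≈ 0.618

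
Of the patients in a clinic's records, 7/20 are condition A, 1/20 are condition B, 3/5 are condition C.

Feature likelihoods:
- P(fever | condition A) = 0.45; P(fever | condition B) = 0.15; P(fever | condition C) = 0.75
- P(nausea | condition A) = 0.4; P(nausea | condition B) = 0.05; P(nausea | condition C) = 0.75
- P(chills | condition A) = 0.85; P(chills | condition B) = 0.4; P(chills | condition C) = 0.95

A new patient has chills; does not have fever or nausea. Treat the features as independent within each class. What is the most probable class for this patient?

condition A: 0.35 × (1−0.45) × (1−0.4) × 0.85 = 0.098175
condition B: 0.05 × (1−0.15) × (1−0.05) × 0.4 = 0.01615
condition C: 0.6 × (1−0.75) × (1−0.75) × 0.95 = 0.035625
Highest score → condition A.

condition A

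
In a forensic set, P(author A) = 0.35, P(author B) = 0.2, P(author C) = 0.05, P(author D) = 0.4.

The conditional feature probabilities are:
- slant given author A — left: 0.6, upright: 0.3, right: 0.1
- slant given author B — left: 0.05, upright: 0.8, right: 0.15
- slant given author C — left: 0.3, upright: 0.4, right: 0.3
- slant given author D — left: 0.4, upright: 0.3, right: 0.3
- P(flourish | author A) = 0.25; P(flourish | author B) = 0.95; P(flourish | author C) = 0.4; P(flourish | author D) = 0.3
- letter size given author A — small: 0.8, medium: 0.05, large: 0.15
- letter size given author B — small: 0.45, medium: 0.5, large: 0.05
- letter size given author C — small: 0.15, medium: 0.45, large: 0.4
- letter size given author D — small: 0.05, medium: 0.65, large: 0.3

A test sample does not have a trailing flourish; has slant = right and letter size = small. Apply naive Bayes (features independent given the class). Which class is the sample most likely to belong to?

author A: 0.35 × 0.1 × (1−0.25) × 0.8 = 0.021
author B: 0.2 × 0.15 × (1−0.95) × 0.45 = 0.000675
author C: 0.05 × 0.3 × (1−0.4) × 0.15 = 0.00135
author D: 0.4 × 0.3 × (1−0.3) × 0.05 = 0.0042
Highest score → author A.

author A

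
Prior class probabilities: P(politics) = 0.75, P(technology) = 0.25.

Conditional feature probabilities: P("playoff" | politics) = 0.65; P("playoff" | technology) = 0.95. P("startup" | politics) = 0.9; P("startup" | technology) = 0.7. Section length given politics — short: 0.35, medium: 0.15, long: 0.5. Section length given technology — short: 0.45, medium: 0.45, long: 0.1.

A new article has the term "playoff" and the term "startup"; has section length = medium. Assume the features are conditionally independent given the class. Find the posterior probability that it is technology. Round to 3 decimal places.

0.532

politics: 0.75 × 0.65 × 0.9 × 0.15 = 0.0658125
technology: 0.25 × 0.95 × 0.7 × 0.45 = 0.0748125
P(technology | x) = 0.0748125 / 0.140625 ≈ 0.532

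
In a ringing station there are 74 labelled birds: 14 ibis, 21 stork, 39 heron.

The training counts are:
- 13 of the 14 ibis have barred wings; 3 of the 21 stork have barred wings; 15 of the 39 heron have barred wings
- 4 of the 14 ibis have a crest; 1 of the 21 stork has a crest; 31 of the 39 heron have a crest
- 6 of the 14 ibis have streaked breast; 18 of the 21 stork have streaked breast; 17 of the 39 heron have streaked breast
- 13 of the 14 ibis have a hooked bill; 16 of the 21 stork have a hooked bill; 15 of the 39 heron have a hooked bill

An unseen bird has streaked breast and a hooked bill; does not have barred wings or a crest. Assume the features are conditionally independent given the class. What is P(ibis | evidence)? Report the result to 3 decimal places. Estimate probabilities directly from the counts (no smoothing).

0.023

ibis: (14/74) × (1/14) × (10/14) × (6/14) × (13/14) ≈ 0.0038413
stork: (21/74) × (18/21) × (20/21) × (18/21) × (16/21) ≈ 0.151288
heron: (39/74) × (24/39) × (8/39) × (17/39) × (15/39) ≈ 0.0111536
P(ibis | x) = 0.0038413 / 0.1662829 ≈ 0.023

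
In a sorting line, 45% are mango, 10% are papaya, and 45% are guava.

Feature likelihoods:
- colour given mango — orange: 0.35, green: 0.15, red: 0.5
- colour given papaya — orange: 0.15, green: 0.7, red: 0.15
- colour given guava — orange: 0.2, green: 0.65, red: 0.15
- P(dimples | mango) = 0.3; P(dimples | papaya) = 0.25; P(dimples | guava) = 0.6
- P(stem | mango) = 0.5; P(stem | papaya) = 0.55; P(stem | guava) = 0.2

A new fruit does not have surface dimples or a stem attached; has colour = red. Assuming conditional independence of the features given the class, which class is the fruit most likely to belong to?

mango

mango: 0.45 × 0.5 × (1−0.3) × (1−0.5) = 0.07875
papaya: 0.1 × 0.15 × (1−0.25) × (1−0.55) = 0.0050625
guava: 0.45 × 0.15 × (1−0.6) × (1−0.2) = 0.0216
Highest score → mango.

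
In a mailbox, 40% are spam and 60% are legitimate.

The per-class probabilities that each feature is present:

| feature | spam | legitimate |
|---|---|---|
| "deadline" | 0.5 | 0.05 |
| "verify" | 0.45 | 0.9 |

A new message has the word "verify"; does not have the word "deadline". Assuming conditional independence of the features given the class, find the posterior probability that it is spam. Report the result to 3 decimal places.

spam: 0.4 × (1−0.5) × 0.45 = 0.09
legitimate: 0.6 × (1−0.05) × 0.9 = 0.513
P(spam | x) = 0.09 / 0.603 ≈ 0.149

0.149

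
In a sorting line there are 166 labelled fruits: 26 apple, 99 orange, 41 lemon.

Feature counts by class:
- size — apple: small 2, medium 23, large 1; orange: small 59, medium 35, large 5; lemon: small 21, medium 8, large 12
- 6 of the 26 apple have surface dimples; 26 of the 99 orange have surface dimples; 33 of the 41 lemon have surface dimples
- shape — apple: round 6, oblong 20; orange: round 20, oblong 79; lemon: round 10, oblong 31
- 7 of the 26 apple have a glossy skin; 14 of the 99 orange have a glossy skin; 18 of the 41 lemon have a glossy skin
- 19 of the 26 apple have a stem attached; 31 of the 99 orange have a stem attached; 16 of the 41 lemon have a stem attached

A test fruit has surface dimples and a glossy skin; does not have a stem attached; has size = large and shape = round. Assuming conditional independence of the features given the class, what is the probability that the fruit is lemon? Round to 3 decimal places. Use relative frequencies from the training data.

0.955

apple: (26/166) × (1/26) × (6/26) × (6/26) × (7/26) × (7/26) ≈ 0.000023254
orange: (99/166) × (5/99) × (26/99) × (20/99) × (14/99) × (68/99) ≈ 0.000155225
lemon: (41/166) × (12/41) × (33/41) × (10/41) × (18/41) × (25/41) ≈ 0.00379896
P(lemon | x) = 0.00379896 / 0.003977439 ≈ 0.955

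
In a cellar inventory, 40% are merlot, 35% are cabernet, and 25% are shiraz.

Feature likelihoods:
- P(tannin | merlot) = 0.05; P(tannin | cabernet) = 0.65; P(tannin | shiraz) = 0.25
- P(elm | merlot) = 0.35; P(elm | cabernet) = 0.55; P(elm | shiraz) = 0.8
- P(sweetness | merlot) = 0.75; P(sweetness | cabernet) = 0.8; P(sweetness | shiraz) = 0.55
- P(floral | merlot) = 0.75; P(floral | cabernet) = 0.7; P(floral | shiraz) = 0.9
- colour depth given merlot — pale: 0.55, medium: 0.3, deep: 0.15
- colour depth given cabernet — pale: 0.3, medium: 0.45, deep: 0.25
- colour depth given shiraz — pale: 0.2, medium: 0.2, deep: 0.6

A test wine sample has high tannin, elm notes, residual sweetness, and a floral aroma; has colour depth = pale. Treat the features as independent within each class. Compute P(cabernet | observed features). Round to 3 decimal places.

0.747

merlot: 0.4 × 0.05 × 0.35 × 0.75 × 0.75 × 0.55 = 0.002165625
cabernet: 0.35 × 0.65 × 0.55 × 0.8 × 0.7 × 0.3 = 0.021021
shiraz: 0.25 × 0.25 × 0.8 × 0.55 × 0.9 × 0.2 = 0.00495
P(cabernet | x) = 0.021021 / 0.028136625 ≈ 0.747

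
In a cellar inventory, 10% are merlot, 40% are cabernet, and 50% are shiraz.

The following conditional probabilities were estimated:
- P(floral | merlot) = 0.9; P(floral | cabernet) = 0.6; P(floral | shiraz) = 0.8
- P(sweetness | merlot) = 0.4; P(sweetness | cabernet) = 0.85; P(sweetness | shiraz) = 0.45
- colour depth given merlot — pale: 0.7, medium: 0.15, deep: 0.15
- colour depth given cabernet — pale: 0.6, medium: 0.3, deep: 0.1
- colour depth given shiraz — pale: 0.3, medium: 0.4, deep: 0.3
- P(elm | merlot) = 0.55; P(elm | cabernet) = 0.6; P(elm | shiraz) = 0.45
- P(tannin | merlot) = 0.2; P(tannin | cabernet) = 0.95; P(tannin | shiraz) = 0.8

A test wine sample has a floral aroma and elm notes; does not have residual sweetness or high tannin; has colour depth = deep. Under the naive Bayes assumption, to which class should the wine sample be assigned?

merlot: 0.1 × 0.9 × (1−0.4) × 0.15 × 0.55 × (1−0.2) = 0.003564
cabernet: 0.4 × 0.6 × (1−0.85) × 0.1 × 0.6 × (1−0.95) = 0.000108
shiraz: 0.5 × 0.8 × (1−0.45) × 0.3 × 0.45 × (1−0.8) = 0.00594
Highest score → shiraz.

shiraz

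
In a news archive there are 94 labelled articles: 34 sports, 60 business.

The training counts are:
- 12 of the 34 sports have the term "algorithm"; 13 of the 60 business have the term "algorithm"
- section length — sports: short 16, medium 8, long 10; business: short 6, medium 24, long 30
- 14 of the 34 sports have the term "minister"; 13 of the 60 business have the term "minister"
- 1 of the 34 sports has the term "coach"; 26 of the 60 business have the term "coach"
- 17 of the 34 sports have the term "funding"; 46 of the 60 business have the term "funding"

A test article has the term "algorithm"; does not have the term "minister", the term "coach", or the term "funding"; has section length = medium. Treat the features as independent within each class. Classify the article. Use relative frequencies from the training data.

sports: (34/94) × (12/34) × (8/34) × (20/34) × (33/34) × (17/34) ≈ 0.00857473
business: (60/94) × (13/60) × (24/60) × (47/60) × (34/60) × (14/60) ≈ 0.00572963
Highest score → sports.

sports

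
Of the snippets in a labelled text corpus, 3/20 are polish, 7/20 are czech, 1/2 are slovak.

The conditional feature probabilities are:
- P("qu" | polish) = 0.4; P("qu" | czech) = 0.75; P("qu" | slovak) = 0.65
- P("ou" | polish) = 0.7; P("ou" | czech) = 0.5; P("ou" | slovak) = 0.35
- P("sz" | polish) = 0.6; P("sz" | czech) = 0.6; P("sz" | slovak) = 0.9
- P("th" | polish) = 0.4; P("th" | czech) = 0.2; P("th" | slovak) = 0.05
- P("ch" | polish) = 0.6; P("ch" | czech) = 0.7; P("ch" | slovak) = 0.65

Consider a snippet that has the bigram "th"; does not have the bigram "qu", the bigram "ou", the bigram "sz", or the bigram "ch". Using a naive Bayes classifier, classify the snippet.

polish

polish: 0.15 × (1−0.4) × (1−0.7) × (1−0.6) × 0.4 × (1−0.6) = 0.001728
czech: 0.35 × (1−0.75) × (1−0.5) × (1−0.6) × 0.2 × (1−0.7) = 0.00105
slovak: 0.5 × (1−0.65) × (1−0.35) × (1−0.9) × 0.05 × (1−0.65) = 0.0001990625
Highest score → polish.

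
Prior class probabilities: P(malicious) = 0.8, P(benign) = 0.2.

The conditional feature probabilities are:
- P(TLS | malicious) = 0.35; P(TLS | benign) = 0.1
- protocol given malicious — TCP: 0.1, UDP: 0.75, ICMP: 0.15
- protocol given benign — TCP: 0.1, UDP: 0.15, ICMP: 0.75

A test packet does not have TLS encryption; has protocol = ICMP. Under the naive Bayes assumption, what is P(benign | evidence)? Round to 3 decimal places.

malicious: 0.8 × (1−0.35) × 0.15 = 0.078
benign: 0.2 × (1−0.1) × 0.75 = 0.135
P(benign | x) = 0.135 / 0.213 ≈ 0.634

0.634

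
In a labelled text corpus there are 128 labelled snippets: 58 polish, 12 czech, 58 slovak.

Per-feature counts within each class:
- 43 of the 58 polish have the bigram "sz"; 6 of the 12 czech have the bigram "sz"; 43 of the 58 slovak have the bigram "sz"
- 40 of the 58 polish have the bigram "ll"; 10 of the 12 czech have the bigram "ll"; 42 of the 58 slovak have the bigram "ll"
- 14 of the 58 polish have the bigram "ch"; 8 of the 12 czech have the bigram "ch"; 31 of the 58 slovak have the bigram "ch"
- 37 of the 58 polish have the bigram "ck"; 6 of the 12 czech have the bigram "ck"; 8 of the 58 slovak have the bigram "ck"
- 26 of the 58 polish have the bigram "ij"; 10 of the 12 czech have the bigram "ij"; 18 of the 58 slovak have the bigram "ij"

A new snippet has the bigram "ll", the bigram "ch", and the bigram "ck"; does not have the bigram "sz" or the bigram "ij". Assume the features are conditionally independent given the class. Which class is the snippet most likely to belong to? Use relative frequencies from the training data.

polish

polish: (58/128) × (15/58) × (40/58) × (14/58) × (37/58) × (32/58) ≈ 0.00686608
czech: (12/128) × (6/12) × (10/12) × (8/12) × (6/12) × (2/12) ≈ 0.00217014
slovak: (58/128) × (15/58) × (42/58) × (31/58) × (8/58) × (40/58) ≈ 0.0043145
Highest score → polish.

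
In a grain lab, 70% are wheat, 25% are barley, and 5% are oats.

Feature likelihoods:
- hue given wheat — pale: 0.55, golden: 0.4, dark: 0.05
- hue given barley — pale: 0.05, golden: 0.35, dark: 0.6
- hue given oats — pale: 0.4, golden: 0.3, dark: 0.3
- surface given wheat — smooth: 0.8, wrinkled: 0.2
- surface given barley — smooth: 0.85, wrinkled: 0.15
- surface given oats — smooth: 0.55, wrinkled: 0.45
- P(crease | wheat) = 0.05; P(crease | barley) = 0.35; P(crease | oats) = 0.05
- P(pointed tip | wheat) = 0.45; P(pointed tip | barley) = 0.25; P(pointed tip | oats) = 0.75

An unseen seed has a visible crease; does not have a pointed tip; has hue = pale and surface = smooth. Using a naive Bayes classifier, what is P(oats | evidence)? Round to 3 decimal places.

0.012

wheat: 0.7 × 0.55 × 0.8 × 0.05 × (1−0.45) = 0.00847
barley: 0.25 × 0.05 × 0.85 × 0.35 × (1−0.25) = 0.0027890625
oats: 0.05 × 0.4 × 0.55 × 0.05 × (1−0.75) = 0.0001375
P(oats | x) = 0.0001375 / 0.0113965625 ≈ 0.012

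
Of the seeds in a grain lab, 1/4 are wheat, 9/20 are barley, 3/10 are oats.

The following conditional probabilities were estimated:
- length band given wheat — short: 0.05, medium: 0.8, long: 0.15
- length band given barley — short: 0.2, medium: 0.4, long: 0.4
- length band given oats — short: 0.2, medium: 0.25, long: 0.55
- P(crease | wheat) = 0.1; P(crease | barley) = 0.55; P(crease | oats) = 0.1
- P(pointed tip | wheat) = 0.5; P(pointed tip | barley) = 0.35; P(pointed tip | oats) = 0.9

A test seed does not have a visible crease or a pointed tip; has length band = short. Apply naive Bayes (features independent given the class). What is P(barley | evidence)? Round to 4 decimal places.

wheat: 0.25 × 0.05 × (1−0.1) × (1−0.5) = 0.005625
barley: 0.45 × 0.2 × (1−0.55) × (1−0.35) = 0.026325
oats: 0.3 × 0.2 × (1−0.1) × (1−0.9) = 0.0054
P(barley | x) = 0.026325 / 0.03735 ≈ 0.7048

0.7048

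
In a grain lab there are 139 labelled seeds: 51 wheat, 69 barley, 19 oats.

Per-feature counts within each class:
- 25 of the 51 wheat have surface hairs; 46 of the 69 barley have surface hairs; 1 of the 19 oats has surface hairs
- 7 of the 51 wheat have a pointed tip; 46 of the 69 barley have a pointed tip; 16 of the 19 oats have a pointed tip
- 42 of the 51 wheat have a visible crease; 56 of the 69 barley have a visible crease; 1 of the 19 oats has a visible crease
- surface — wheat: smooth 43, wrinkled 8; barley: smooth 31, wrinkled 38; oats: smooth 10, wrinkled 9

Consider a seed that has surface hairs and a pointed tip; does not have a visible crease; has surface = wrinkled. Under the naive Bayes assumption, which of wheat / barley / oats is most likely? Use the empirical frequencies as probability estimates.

wheat: (51/139) × (25/51) × (7/51) × (9/51) × (8/51) ≈ 0.000683353
barley: (69/139) × (46/69) × (46/69) × (13/69) × (38/69) ≈ 0.0228918
oats: (19/139) × (1/19) × (16/19) × (18/19) × (9/19) ≈ 0.00271869
Highest score → barley.

barley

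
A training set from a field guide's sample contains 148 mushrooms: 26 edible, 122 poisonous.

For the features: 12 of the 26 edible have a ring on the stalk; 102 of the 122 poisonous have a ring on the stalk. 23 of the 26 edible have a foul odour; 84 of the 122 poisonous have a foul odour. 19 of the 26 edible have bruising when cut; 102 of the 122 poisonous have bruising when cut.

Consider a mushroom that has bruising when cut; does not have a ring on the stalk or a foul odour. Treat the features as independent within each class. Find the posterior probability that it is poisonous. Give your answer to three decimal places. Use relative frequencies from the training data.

edible: (26/148) × (14/26) × (3/26) × (19/26) ≈ 0.00797617
poisonous: (122/148) × (20/122) × (38/122) × (102/122) ≈ 0.0351911
P(poisonous | x) = 0.0351911 / 0.04316727 ≈ 0.815

0.815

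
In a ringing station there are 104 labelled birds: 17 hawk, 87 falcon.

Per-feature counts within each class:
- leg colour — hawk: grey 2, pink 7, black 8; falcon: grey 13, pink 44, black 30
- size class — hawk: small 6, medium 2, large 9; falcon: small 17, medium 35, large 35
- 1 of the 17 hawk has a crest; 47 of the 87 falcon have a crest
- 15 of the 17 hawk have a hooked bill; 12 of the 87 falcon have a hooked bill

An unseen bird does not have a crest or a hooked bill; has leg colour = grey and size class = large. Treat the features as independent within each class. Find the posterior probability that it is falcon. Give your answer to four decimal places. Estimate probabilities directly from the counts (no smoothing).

hawk: (17/104) × (2/17) × (9/17) × (16/17) × (2/17) ≈ 0.00112731
falcon: (87/104) × (13/87) × (35/87) × (40/87) × (75/87) ≈ 0.0199316
P(falcon | x) = 0.0199316 / 0.02105891 ≈ 0.9465

0.9465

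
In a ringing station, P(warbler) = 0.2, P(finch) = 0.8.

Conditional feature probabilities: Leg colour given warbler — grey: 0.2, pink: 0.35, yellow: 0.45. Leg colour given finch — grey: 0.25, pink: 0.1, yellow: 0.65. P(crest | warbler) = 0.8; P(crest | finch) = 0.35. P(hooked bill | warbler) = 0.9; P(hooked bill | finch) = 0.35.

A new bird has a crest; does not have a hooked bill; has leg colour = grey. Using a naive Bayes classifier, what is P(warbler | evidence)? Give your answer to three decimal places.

0.066

warbler: 0.2 × 0.2 × 0.8 × (1−0.9) = 0.0032
finch: 0.8 × 0.25 × 0.35 × (1−0.35) = 0.0455
P(warbler | x) = 0.0032 / 0.0487 ≈ 0.066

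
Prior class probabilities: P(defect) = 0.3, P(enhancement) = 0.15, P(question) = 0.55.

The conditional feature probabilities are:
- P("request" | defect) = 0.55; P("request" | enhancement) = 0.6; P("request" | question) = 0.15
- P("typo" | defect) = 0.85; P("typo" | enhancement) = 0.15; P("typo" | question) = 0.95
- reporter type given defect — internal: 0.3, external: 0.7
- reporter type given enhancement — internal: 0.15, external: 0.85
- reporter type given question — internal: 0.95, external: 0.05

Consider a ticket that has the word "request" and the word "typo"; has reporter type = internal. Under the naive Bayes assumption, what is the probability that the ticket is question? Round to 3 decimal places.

defect: 0.3 × 0.55 × 0.85 × 0.3 = 0.042075
enhancement: 0.15 × 0.6 × 0.15 × 0.15 = 0.002025
question: 0.55 × 0.15 × 0.95 × 0.95 = 0.07445625
P(question | x) = 0.07445625 / 0.11855625 ≈ 0.628

0.628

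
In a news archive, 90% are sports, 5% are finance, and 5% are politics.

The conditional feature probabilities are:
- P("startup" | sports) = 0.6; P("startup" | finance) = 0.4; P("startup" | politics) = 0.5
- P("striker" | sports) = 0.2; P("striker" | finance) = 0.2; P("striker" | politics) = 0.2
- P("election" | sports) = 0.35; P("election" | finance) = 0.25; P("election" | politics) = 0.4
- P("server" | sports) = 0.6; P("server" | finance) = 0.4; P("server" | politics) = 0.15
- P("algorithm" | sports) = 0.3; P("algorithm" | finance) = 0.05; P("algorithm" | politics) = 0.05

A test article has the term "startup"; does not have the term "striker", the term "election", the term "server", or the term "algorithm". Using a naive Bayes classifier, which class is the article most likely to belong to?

sports

sports: 0.9 × 0.6 × (1−0.2) × (1−0.35) × (1−0.6) × (1−0.3) = 0.078624
finance: 0.05 × 0.4 × (1−0.2) × (1−0.25) × (1−0.4) × (1−0.05) = 0.00684
politics: 0.05 × 0.5 × (1−0.2) × (1−0.4) × (1−0.15) × (1−0.05) = 0.00969
Highest score → sports.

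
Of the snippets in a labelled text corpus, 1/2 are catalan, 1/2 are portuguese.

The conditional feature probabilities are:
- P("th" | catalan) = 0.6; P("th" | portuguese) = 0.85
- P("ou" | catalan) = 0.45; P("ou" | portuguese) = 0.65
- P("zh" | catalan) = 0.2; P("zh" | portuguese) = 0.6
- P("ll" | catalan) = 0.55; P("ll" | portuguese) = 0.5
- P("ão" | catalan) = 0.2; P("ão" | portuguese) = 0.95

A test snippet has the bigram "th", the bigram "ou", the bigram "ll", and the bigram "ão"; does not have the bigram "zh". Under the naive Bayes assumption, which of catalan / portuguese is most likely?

portuguese

catalan: 0.5 × 0.6 × 0.45 × (1−0.2) × 0.55 × 0.2 = 0.01188
portuguese: 0.5 × 0.85 × 0.65 × (1−0.6) × 0.5 × 0.95 = 0.0524875
Highest score → portuguese.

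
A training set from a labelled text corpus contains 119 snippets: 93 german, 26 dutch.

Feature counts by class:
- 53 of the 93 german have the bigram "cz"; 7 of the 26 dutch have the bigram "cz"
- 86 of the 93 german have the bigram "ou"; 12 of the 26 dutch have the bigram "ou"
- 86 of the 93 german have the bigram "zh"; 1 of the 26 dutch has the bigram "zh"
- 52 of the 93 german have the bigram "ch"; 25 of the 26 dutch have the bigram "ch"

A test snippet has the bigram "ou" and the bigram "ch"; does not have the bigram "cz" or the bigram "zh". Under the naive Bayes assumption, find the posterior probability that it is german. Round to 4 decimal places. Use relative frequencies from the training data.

german: (93/119) × (40/93) × (86/93) × (7/93) × (52/93) ≈ 0.0130817
dutch: (26/119) × (19/26) × (12/26) × (25/26) × (25/26) ≈ 0.0681315
P(german | x) = 0.0130817 / 0.0812132 ≈ 0.1611

0.1611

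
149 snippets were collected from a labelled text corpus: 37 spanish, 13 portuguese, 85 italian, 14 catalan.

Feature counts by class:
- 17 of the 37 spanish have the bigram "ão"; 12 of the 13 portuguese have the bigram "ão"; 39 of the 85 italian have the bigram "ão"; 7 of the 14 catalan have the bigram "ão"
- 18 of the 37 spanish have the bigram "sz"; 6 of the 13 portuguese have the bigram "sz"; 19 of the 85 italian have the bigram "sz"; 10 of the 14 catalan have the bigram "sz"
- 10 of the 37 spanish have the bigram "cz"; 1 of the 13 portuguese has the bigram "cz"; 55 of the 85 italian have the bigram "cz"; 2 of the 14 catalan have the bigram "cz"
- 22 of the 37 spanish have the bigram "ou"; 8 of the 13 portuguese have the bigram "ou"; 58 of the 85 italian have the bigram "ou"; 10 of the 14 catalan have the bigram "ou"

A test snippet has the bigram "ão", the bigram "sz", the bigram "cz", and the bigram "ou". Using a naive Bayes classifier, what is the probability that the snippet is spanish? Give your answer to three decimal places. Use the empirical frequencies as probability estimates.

spanish: (37/149) × (17/37) × (18/37) × (10/37) × (22/37) ≈ 0.00891975
portuguese: (13/149) × (12/13) × (6/13) × (1/13) × (8/13) ≈ 0.00175957
italian: (85/149) × (39/85) × (19/85) × (55/85) × (58/85) ≈ 0.0258325
catalan: (14/149) × (7/14) × (10/14) × (2/14) × (10/14) ≈ 0.00342419
P(spanish | x) = 0.00891975 / 0.03993601 ≈ 0.223

0.223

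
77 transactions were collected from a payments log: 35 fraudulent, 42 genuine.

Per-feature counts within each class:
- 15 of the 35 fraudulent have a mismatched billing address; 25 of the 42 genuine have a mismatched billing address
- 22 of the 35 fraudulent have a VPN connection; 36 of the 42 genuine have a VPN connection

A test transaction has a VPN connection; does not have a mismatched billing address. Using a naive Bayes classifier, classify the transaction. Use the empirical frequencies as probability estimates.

genuine

fraudulent: (35/77) × (20/35) × (22/35) ≈ 0.163265
genuine: (42/77) × (17/42) × (36/42) ≈ 0.189239
Highest score → genuine.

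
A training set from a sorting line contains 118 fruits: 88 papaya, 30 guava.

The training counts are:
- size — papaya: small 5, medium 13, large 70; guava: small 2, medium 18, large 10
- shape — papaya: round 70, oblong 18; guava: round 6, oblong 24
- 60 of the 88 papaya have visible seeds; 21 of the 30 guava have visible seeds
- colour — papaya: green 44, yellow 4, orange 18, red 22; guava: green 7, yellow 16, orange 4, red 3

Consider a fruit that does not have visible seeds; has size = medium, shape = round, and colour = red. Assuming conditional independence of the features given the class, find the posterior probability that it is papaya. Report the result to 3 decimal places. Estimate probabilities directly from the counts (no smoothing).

0.884

papaya: (88/118) × (13/88) × (70/88) × (28/88) × (22/88) ≈ 0.00697095
guava: (30/118) × (18/30) × (6/30) × (9/30) × (3/30) ≈ 0.000915254
P(papaya | x) = 0.00697095 / 0.007886204 ≈ 0.884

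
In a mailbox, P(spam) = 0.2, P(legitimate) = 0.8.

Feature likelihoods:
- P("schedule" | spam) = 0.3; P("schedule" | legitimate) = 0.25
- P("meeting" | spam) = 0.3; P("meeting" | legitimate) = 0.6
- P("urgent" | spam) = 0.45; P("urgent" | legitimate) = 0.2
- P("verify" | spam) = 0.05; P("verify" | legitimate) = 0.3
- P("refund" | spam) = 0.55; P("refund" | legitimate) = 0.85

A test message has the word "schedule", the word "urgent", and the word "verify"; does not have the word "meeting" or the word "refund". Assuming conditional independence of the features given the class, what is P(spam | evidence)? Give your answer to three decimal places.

0.371

spam: 0.2 × 0.3 × (1−0.3) × 0.45 × 0.05 × (1−0.55) = 0.00042525
legitimate: 0.8 × 0.25 × (1−0.6) × 0.2 × 0.3 × (1−0.85) = 0.00072
P(spam | x) = 0.00042525 / 0.00114525 ≈ 0.371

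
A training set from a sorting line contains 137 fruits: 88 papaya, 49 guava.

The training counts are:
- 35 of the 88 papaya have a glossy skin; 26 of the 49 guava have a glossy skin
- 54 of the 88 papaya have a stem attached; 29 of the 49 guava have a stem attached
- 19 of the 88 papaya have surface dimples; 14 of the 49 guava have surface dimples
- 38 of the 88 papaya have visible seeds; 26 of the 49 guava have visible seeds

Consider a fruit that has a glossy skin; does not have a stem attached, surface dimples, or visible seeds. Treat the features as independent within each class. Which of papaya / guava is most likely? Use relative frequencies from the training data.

papaya

papaya: (88/137) × (35/88) × (34/88) × (69/88) × (50/88) ≈ 0.0439742
guava: (49/137) × (26/49) × (20/49) × (35/49) × (23/49) ≈ 0.0259711
Highest score → papaya.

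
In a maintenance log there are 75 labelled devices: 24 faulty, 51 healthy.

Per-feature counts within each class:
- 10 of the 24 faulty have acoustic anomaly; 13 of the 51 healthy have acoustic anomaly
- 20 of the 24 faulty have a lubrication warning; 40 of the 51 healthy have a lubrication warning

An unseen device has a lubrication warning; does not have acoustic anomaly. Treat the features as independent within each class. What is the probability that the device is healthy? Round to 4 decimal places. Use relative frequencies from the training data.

faulty: (24/75) × (14/24) × (20/24) ≈ 0.155556
healthy: (51/75) × (38/51) × (40/51) ≈ 0.397386
P(healthy | x) = 0.397386 / 0.552942 ≈ 0.7187

0.7187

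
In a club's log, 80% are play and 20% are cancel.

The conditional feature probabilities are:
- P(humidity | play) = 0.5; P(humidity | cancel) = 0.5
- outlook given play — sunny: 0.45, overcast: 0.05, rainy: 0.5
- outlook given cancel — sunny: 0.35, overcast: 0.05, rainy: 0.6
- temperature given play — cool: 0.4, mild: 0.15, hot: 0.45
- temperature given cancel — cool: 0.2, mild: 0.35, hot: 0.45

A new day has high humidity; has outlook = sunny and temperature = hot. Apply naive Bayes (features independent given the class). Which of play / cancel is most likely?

play: 0.8 × 0.5 × 0.45 × 0.45 = 0.081
cancel: 0.2 × 0.5 × 0.35 × 0.45 = 0.01575
Highest score → play.

play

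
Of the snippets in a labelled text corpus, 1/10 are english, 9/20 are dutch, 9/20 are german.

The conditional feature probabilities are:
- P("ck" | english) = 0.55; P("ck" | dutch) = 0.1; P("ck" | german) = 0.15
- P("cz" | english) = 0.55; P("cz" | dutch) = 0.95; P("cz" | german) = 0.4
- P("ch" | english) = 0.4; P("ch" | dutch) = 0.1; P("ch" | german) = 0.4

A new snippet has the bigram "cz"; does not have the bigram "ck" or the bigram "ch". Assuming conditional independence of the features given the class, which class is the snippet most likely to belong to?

dutch

english: 0.1 × (1−0.55) × 0.55 × (1−0.4) = 0.01485
dutch: 0.45 × (1−0.1) × 0.95 × (1−0.1) = 0.346275
german: 0.45 × (1−0.15) × 0.4 × (1−0.4) = 0.0918
Highest score → dutch.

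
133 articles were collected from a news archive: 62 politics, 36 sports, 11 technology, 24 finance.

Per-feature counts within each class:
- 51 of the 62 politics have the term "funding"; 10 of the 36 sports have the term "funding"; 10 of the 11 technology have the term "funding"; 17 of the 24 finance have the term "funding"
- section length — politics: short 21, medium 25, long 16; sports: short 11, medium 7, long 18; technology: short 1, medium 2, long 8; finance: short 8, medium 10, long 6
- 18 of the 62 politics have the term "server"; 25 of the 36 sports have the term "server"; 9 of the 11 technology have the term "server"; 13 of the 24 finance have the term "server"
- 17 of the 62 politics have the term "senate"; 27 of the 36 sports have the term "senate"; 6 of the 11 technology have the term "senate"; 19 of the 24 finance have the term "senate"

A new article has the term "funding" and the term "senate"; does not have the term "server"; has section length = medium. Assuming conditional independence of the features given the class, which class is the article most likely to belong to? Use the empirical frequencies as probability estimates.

politics

politics: (62/133) × (51/62) × (25/62) × (44/62) × (17/62) ≈ 0.0300874
sports: (36/133) × (10/36) × (7/36) × (11/36) × (27/36) ≈ 0.00335039
technology: (11/133) × (10/11) × (2/11) × (2/11) × (6/11) ≈ 0.00135576
finance: (24/133) × (17/24) × (10/24) × (11/24) × (19/24) ≈ 0.0193246
Highest score → politics.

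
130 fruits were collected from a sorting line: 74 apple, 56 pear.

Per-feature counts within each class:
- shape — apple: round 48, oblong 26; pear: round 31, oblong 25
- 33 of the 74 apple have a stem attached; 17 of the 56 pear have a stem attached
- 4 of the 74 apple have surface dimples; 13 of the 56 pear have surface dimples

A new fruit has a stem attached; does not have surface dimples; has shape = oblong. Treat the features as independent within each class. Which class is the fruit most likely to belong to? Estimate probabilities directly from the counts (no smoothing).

apple

apple: (74/130) × (26/74) × (33/74) × (70/74) ≈ 0.0843682
pear: (56/130) × (25/56) × (17/56) × (43/56) ≈ 0.0448268
Highest score → apple.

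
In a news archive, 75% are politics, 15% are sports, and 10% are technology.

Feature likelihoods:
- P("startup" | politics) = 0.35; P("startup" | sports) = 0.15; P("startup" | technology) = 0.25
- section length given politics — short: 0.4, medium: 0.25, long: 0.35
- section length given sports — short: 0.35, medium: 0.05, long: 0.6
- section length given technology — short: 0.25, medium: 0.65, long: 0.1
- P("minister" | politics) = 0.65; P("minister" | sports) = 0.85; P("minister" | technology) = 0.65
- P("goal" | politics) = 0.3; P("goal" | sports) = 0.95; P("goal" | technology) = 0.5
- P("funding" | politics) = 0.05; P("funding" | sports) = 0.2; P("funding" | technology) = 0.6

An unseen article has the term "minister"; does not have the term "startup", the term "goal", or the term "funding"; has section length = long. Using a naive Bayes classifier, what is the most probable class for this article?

politics

politics: 0.75 × (1−0.35) × 0.35 × 0.65 × (1−0.3) × (1−0.05) = 0.07375265625
sports: 0.15 × (1−0.15) × 0.6 × 0.85 × (1−0.95) × (1−0.2) = 0.002601
technology: 0.1 × (1−0.25) × 0.1 × 0.65 × (1−0.5) × (1−0.6) = 0.000975
Highest score → politics.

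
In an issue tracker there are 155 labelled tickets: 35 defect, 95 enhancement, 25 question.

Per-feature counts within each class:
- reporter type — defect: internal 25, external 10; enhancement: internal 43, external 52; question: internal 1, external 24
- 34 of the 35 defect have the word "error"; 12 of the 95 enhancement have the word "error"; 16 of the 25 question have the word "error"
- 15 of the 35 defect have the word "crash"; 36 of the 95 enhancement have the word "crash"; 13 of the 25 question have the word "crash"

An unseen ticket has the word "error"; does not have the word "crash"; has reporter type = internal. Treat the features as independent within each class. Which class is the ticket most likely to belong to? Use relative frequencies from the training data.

defect: (35/155) × (25/35) × (34/35) × (20/35) ≈ 0.0895326
enhancement: (95/155) × (43/95) × (12/95) × (59/95) ≈ 0.0217632
question: (25/155) × (1/25) × (16/25) × (12/25) ≈ 0.00198194
Highest score → defect.

defect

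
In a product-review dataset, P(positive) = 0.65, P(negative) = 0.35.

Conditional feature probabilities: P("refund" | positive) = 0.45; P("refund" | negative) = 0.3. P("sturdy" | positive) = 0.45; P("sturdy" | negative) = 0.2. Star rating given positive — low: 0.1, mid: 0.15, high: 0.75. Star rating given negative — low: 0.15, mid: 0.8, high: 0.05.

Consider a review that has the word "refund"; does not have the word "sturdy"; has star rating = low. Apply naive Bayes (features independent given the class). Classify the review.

positive

positive: 0.65 × 0.45 × (1−0.45) × 0.1 = 0.0160875
negative: 0.35 × 0.3 × (1−0.2) × 0.15 = 0.0126
Highest score → positive.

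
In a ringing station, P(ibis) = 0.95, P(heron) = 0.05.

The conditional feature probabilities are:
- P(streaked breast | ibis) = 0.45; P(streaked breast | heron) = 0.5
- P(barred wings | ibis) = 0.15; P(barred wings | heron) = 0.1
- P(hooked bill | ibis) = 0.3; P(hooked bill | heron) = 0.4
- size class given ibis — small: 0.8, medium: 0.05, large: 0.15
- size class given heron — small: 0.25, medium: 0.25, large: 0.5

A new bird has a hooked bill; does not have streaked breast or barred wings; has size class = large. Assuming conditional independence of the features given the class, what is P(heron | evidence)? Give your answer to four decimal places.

ibis: 0.95 × (1−0.45) × (1−0.15) × 0.3 × 0.15 = 0.019985625
heron: 0.05 × (1−0.5) × (1−0.1) × 0.4 × 0.5 = 0.0045
P(heron | x) = 0.0045 / 0.024485625 ≈ 0.1838

0.1838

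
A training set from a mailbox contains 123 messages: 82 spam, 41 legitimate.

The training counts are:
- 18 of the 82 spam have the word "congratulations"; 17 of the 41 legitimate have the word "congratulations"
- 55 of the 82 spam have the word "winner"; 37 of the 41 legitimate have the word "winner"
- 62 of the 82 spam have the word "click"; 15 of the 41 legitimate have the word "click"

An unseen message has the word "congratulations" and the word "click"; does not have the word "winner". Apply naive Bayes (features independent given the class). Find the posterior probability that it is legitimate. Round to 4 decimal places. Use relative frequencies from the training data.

0.1193

spam: (82/123) × (18/82) × (27/82) × (62/82) ≈ 0.036433
legitimate: (41/123) × (17/41) × (4/41) × (15/41) ≈ 0.00493318
P(legitimate | x) = 0.00493318 / 0.04136618 ≈ 0.1193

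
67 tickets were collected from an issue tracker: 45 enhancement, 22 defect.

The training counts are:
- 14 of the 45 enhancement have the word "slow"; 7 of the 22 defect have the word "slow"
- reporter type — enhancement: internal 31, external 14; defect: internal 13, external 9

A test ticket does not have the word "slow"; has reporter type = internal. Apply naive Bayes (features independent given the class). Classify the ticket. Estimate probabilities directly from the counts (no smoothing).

enhancement

enhancement: (45/67) × (31/45) × (31/45) ≈ 0.31874
defect: (22/67) × (15/22) × (13/22) ≈ 0.132293
Highest score → enhancement.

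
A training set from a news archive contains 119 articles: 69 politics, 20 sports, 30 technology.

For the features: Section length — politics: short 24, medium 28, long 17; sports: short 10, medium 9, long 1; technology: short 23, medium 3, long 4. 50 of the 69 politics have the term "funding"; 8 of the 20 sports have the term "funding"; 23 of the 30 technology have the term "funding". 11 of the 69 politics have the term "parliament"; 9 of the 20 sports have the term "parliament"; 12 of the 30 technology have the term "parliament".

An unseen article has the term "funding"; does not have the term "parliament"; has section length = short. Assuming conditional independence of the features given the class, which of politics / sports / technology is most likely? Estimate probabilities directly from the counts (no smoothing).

politics

politics: (69/119) × (24/69) × (50/69) × (58/69) ≈ 0.122847
sports: (20/119) × (10/20) × (8/20) × (11/20) ≈ 0.0184874
technology: (30/119) × (23/30) × (23/30) × (18/30) ≈ 0.0889076
Highest score → politics.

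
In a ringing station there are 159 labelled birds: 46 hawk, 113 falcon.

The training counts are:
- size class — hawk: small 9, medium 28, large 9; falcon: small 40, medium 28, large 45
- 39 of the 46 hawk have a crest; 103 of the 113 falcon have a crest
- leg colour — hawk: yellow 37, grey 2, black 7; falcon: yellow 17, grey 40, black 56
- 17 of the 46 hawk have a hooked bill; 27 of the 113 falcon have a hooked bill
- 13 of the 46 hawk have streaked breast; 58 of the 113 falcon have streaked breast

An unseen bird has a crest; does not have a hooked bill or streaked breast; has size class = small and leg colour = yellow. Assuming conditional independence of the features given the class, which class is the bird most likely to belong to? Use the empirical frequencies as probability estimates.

hawk: (46/159) × (9/46) × (39/46) × (37/46) × (29/46) × (33/46) ≈ 0.0174579
falcon: (113/159) × (40/113) × (103/113) × (17/113) × (86/113) × (55/113) ≈ 0.012779
Highest score → hawk.

hawk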